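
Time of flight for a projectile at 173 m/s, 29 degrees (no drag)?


T = 2*v0*sin(theta)/g = 2*173*sin(29°)/9.81 = 17.1 s

17.1 s


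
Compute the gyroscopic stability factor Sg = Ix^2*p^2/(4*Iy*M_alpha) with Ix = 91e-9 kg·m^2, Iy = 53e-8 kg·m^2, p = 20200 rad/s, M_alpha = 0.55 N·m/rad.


Sg = Ix^2 * p^2 / (4 * Iy * M_alpha) = (91e-9)^2 * 20200^2 / (4 * 53e-8 * 0.55) = 2.898

2.898


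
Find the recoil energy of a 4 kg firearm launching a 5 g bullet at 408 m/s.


v_r = m_p*v_p/m_gun = 0.005*408/4 = 0.51 m/s, E_r = 0.5*m_gun*v_r^2 = 0.5*4*0.51^2 = 0.5202 J

0.5202 J


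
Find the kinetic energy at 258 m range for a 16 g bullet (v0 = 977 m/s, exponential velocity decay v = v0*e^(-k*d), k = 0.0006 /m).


v = v0*exp(-k*d) = 977*exp(-0.0006*258) = 836.885 m/s
E = 0.5*m*v^2 = 0.5*0.016*836.885^2 = 5603 J

5603 J


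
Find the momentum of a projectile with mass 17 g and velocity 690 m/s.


p = m*v = 0.017*690 = 11.73 kg·m/s

11.73 kg·m/s


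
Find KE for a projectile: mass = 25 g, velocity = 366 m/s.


E = 0.5*m*v^2 = 0.5*0.025*366^2 = 1674 J

1674 J


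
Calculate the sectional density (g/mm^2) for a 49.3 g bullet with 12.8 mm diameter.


SD = m/d^2 = 49.3/12.8^2 = 0.3009 g/mm^2

0.3009 g/mm^2


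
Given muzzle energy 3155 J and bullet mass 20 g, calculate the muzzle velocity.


v = sqrt(2*E/m) = sqrt(2*3155/0.02) = 561.7 m/s

561.7 m/s


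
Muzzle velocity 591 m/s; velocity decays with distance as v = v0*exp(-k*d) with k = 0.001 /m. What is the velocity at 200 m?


v = v0*exp(-k*d) = 591*exp(-0.001*200) = 483.9 m/s

483.9 m/s


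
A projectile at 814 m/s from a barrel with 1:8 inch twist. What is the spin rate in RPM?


twist_m = 8*0.0254 = 0.2032 m
spin = v/twist = 814/0.2032 = 4005.906 rev/s
RPM = spin*60 = 4005.906*60 ≈ 240354 RPM

240354 RPM


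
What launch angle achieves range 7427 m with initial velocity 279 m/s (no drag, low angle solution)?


sin(2*theta) = R*g/v0^2 = 7427*9.81/279^2 = 0.935996, theta = arcsin(0.935996)/2 = 34.69°

34.69 degrees


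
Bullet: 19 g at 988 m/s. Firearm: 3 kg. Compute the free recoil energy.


v_r = m_p*v_p/m_gun = 0.019*988/3 = 6.25733 m/s, E_r = 0.5*m_gun*v_r^2 = 0.5*3*6.25733^2 = 58.73 J

58.73 J


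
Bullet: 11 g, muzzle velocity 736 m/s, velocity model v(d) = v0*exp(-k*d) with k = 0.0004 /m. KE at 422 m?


v = v0*exp(-k*d) = 736*exp(-0.0004*422) = 621.683 m/s
E = 0.5*m*v^2 = 0.5*0.011*621.683^2 = 2126 J

2126 J


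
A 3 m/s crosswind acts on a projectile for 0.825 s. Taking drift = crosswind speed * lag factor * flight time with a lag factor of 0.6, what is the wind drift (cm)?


drift = v_wind * lag * t = 3 * 0.6 * 0.825 = 1.485 m ≈ 148.5 cm

148.5 cm


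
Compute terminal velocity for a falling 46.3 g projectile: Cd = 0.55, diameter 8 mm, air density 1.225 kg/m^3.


A = pi*(d/2)^2 = pi*(8/2000)^2 = 5.02655e-05 m^2
vt = sqrt(2mg/(Cd*rho*A)) = sqrt(2*0.0463*9.81/(0.55 * 1.225 * 5.02655e-05)) = 163.8 m/s

163.8 m/s


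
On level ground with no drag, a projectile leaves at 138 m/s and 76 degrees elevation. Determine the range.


R = v0^2 * sin(2*theta) / g = 138^2 * sin(2*76°) / 9.81 = 911.4 m

911.4 m


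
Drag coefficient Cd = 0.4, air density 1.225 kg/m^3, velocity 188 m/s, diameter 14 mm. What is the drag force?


A = pi*(d/2)^2 = pi*(14/2000)^2 = 1.53938e-04 m^2
Fd = 0.5*Cd*rho*A*v^2 = 0.5*0.4*1.225*1.53938e-04*188^2 = 1.333 N

1.333 N


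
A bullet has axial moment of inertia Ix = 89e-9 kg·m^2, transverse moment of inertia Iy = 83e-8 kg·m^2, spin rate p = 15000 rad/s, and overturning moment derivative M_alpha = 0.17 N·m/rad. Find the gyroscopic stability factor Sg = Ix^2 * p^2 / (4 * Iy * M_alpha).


Sg = Ix^2 * p^2 / (4 * Iy * M_alpha) = (89e-9)^2 * 15000^2 / (4 * 83e-8 * 0.17) = 3.158

3.158


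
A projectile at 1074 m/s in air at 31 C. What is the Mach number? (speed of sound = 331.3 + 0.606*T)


a = 331.3 + 0.606*(31) = 350.086 m/s
M = v/a = 1074/350.086 = 3.068

3.068


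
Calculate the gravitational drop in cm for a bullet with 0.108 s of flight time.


drop = 0.5*g*t^2 = 0.5*9.81*0.108^2 = 0.0572119 m ≈ 5.721 cm

5.721 cm


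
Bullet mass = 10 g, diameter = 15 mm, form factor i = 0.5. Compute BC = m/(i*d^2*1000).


BC = m/(i*d^2*1000) = 10/(0.5 * 15^2 * 1000) = 8.889e-05

8.889e-05


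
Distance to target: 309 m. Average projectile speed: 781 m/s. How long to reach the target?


t = d/v = 309/781 = 0.3956 s

0.3956 s


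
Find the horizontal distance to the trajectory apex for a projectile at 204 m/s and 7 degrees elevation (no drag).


R = v0^2*sin(2*theta)/g = 204^2*sin(2*7°)/9.81 = 1026.28 m
apex_dist = R/2 = 1026.28/2 = 513.1 m

513.1 m


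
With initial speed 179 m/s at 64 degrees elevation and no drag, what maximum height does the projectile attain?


H = (v0*sin(theta))^2 / (2g) = (179*sin(64°))^2 / (2*9.81) = 1319 m

1319 m


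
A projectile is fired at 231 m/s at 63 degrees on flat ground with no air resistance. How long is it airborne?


T = 2*v0*sin(theta)/g = 2*231*sin(63°)/9.81 = 41.96 s

41.96 s


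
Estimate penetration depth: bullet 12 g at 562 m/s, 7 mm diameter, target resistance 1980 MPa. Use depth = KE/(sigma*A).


A = pi*(d/2)^2 = pi*(7/2)^2 = 38.4845 mm^2
E = 0.5*m*v^2 = 0.5*0.012*562^2 = 1895.06 J
depth = E/(sigma*A) = 1895.06 J / (1980 MPa * 38.4845 mm^2) = 1895.06/(1980 * 38.4845) m = 0.0248698 m ≈ 24.87 mm

24.87 mm


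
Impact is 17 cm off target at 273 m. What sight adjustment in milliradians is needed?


1 mrad subtends 1 cm per 10 m of range, so adj = error_cm / (dist_m / 10) = 17 / (273/10) = 0.6227 mrad

0.6227 mrad


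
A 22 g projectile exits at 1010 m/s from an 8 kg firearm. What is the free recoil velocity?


v_recoil = m_p * v_p / m_gun = 0.022 * 1010 / 8 = 2.777 m/s

2.777 m/s


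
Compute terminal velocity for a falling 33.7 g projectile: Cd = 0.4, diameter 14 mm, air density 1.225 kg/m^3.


A = pi*(d/2)^2 = pi*(14/2000)^2 = 1.53938e-04 m^2
vt = sqrt(2mg/(Cd*rho*A)) = sqrt(2*0.0337*9.81/(0.4 * 1.225 * 1.53938e-04)) = 93.63 m/s

93.63 m/s


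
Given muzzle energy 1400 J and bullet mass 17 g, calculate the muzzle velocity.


v = sqrt(2*E/m) = sqrt(2*1400/0.017) = 405.8 m/s

405.8 m/s


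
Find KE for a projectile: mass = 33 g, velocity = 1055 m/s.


E = 0.5*m*v^2 = 0.5*0.033*1055^2 = 18365 J

18365 J


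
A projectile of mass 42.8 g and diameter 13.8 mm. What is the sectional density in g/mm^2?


SD = m/d^2 = 42.8/13.8^2 = 0.2247 g/mm^2

0.2247 g/mm^2


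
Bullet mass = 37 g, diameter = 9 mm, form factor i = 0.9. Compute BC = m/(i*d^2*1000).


BC = m/(i*d^2*1000) = 37/(0.9 * 9^2 * 1000) = 0.0005075

0.0005075


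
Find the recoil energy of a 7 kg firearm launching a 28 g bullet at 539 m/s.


v_r = m_p*v_p/m_gun = 0.028*539/7 = 2.156 m/s, E_r = 0.5*m_gun*v_r^2 = 0.5*7*2.156^2 = 16.27 J

16.27 J


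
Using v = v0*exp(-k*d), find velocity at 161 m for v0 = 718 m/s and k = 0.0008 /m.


v = v0*exp(-k*d) = 718*exp(-0.0008*161) = 631.2 m/s

631.2 m/s


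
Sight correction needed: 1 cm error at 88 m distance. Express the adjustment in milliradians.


1 mrad subtends 1 cm per 10 m of range, so adj = error_cm / (dist_m / 10) = 1 / (88/10) = 0.1136 mrad

0.1136 mrad


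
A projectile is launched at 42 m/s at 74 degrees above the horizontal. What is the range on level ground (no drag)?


R = v0^2 * sin(2*theta) / g = 42^2 * sin(2*74°) / 9.81 = 95.29 m

95.29 m


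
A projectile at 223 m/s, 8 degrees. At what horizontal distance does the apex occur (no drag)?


R = v0^2*sin(2*theta)/g = 223^2*sin(2*8°)/9.81 = 1397.27 m
apex_dist = R/2 = 1397.27/2 = 698.6 m

698.6 m


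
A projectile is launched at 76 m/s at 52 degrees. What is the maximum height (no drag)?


H = (v0*sin(theta))^2 / (2g) = (76*sin(52°))^2 / (2*9.81) = 182.8 m

182.8 m


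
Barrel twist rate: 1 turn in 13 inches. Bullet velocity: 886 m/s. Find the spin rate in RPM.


twist_m = 13*0.0254 = 0.3302 m
spin = v/twist = 886/0.3302 = 2683.222 rev/s
RPM = spin*60 = 2683.222*60 ≈ 160993 RPM

160993 RPM


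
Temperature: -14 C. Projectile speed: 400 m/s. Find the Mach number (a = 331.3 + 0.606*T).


a = 331.3 + 0.606*(-14) = 322.816 m/s
M = v/a = 400/322.816 = 1.239

1.239


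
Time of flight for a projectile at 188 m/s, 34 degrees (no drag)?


T = 2*v0*sin(theta)/g = 2*188*sin(34°)/9.81 = 21.43 s

21.43 s


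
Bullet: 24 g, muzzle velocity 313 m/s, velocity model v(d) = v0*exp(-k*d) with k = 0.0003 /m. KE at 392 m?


v = v0*exp(-k*d) = 313*exp(-0.0003*392) = 278.273 m/s
E = 0.5*m*v^2 = 0.5*0.024*278.273^2 = 929.2 J

929.2 J


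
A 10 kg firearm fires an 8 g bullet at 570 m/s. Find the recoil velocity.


v_recoil = m_p * v_p / m_gun = 0.008 * 570 / 10 = 0.456 m/s

0.456 m/s


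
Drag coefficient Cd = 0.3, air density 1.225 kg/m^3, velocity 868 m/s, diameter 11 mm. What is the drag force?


A = pi*(d/2)^2 = pi*(11/2000)^2 = 9.50332e-05 m^2
Fd = 0.5*Cd*rho*A*v^2 = 0.5*0.3*1.225*9.50332e-05*868^2 = 13.16 N

13.16 N


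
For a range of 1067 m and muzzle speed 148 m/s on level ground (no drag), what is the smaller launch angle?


sin(2*theta) = R*g/v0^2 = 1067*9.81/148^2 = 0.47787, theta = arcsin(0.47787)/2 = 14.27°

14.27 degrees


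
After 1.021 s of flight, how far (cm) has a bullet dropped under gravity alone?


drop = 0.5*g*t^2 = 0.5*9.81*1.021^2 = 5.11317 m ≈ 511.3 cm

511.3 cm


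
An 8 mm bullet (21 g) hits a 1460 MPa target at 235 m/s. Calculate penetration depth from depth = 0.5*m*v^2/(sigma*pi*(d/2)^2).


A = pi*(d/2)^2 = pi*(8/2)^2 = 50.2655 mm^2
E = 0.5*m*v^2 = 0.5*0.021*235^2 = 579.863 J
depth = E/(sigma*A) = 579.863 J / (1460 MPa * 50.2655 mm^2) = 579.863/(1460 * 50.2655) m = 0.00790137 m ≈ 7.901 mm

7.901 mm


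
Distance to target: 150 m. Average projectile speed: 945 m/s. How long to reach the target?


t = d/v = 150/945 = 0.1587 s

0.1587 s


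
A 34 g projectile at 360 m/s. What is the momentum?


p = m*v = 0.034*360 = 12.24 kg·m/s

12.24 kg·m/s


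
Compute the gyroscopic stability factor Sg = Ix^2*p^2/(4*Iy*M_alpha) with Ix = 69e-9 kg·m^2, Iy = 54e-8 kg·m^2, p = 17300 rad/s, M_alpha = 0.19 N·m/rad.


Sg = Ix^2 * p^2 / (4 * Iy * M_alpha) = (69e-9)^2 * 17300^2 / (4 * 54e-8 * 0.19) = 3.472

3.472


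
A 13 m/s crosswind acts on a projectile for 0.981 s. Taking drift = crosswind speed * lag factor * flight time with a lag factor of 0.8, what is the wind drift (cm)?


drift = v_wind * lag * t = 13 * 0.8 * 0.981 = 10.2024 m ≈ 1020 cm

1020 cm


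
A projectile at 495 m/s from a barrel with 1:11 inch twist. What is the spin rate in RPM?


twist_m = 11*0.0254 = 0.2794 m
spin = v/twist = 495/0.2794 = 1771.654 rev/s
RPM = spin*60 = 1771.654*60 ≈ 106299 RPM

106299 RPM


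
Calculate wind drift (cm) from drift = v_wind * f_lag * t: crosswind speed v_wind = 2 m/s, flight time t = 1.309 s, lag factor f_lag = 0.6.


drift = v_wind * lag * t = 2 * 0.6 * 1.309 = 1.5708 m ≈ 157.1 cm

157.1 cm


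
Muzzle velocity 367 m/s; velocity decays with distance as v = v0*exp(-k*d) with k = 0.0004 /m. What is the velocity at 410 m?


v = v0*exp(-k*d) = 367*exp(-0.0004*410) = 311.5 m/s

311.5 m/s


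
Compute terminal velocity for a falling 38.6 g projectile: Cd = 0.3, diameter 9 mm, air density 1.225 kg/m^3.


A = pi*(d/2)^2 = pi*(9/2000)^2 = 6.36173e-05 m^2
vt = sqrt(2mg/(Cd*rho*A)) = sqrt(2*0.0386*9.81/(0.3 * 1.225 * 6.36173e-05)) = 180 m/s

180 m/s


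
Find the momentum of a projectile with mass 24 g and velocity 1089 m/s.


p = m*v = 0.024*1089 = 26.14 kg·m/s

26.14 kg·m/s


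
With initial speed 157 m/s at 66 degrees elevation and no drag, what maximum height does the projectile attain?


H = (v0*sin(theta))^2 / (2g) = (157*sin(66°))^2 / (2*9.81) = 1048 m

1048 m


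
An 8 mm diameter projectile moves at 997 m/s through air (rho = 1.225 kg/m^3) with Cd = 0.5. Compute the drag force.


A = pi*(d/2)^2 = pi*(8/2000)^2 = 5.02655e-05 m^2
Fd = 0.5*Cd*rho*A*v^2 = 0.5*0.5*1.225*5.02655e-05*997^2 = 15.3 N

15.3 N


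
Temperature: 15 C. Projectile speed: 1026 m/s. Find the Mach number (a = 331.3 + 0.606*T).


a = 331.3 + 0.606*(15) = 340.39 m/s
M = v/a = 1026/340.39 = 3.014

3.014


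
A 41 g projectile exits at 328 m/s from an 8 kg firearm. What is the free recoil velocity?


v_recoil = m_p * v_p / m_gun = 0.041 * 328 / 8 = 1.681 m/s

1.681 m/s


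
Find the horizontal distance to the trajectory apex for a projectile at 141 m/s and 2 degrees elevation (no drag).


R = v0^2*sin(2*theta)/g = 141^2*sin(2*2°)/9.81 = 141.369 m
apex_dist = R/2 = 141.369/2 = 70.68 m

70.68 m


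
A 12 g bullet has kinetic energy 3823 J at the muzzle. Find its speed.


v = sqrt(2*E/m) = sqrt(2*3823/0.012) = 798.2 m/s

798.2 m/s


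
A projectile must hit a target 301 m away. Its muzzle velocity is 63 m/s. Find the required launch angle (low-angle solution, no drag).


sin(2*theta) = R*g/v0^2 = 301*9.81/63^2 = 0.743968, theta = arcsin(0.743968)/2 = 24.04°

24.04 degrees


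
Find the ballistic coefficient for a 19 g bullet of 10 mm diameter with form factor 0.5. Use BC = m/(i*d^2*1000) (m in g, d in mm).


BC = m/(i*d^2*1000) = 19/(0.5 * 10^2 * 1000) = 0.00038

0.00038


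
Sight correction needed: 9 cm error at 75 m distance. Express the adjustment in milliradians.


1 mrad subtends 1 cm per 10 m of range, so adj = error_cm / (dist_m / 10) = 9 / (75/10) = 1.2 mrad

1.2 mrad


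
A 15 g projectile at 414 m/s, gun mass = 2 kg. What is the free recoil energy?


v_r = m_p*v_p/m_gun = 0.015*414/2 = 3.105 m/s, E_r = 0.5*m_gun*v_r^2 = 0.5*2*3.105^2 = 9.641 J

9.641 J


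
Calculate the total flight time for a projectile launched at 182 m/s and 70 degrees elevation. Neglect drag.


T = 2*v0*sin(theta)/g = 2*182*sin(70°)/9.81 = 34.87 s

34.87 s


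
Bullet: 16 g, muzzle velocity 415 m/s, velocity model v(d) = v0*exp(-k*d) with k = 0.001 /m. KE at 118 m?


v = v0*exp(-k*d) = 415*exp(-0.001*118) = 368.809 m/s
E = 0.5*m*v^2 = 0.5*0.016*368.809^2 = 1088 J

1088 J


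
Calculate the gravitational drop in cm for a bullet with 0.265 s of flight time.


drop = 0.5*g*t^2 = 0.5*9.81*0.265^2 = 0.344454 m ≈ 34.45 cm

34.45 cm


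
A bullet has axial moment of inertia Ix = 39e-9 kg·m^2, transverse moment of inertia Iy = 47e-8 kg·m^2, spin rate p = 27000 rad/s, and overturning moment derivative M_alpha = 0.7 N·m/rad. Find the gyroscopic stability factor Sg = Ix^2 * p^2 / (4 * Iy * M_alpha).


Sg = Ix^2 * p^2 / (4 * Iy * M_alpha) = (39e-9)^2 * 27000^2 / (4 * 47e-8 * 0.7) = 0.8426

0.8426


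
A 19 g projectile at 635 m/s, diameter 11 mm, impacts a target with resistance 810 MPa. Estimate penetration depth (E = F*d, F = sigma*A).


A = pi*(d/2)^2 = pi*(11/2)^2 = 95.0332 mm^2
E = 0.5*m*v^2 = 0.5*0.019*635^2 = 3830.64 J
depth = E/(sigma*A) = 3830.64 J / (810 MPa * 95.0332 mm^2) = 3830.64/(810 * 95.0332) m = 0.0497635 m ≈ 49.76 mm

49.76 mm


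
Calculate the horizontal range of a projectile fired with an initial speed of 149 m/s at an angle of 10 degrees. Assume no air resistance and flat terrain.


R = v0^2 * sin(2*theta) / g = 149^2 * sin(2*10°) / 9.81 = 774 m

774 m


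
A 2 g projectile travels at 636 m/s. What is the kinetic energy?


E = 0.5*m*v^2 = 0.5*0.002*636^2 = 404.5 J

404.5 J


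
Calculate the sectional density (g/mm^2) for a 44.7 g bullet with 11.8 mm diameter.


SD = m/d^2 = 44.7/11.8^2 = 0.321 g/mm^2

0.321 g/mm^2


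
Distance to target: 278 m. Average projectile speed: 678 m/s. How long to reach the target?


t = d/v = 278/678 = 0.41 s

0.41 s


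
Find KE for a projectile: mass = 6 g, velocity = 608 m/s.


E = 0.5*m*v^2 = 0.5*0.006*608^2 = 1109 J

1109 J


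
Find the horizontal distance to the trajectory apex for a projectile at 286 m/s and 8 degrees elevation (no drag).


R = v0^2*sin(2*theta)/g = 286^2*sin(2*8°)/9.81 = 2298.27 m
apex_dist = R/2 = 2298.27/2 = 1149 m

1149 m


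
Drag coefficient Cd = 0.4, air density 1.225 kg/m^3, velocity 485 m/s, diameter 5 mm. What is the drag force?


A = pi*(d/2)^2 = pi*(5/2000)^2 = 1.96350e-05 m^2
Fd = 0.5*Cd*rho*A*v^2 = 0.5*0.4*1.225*1.96350e-05*485^2 = 1.132 N

1.132 N


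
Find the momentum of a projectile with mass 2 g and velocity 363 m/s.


p = m*v = 0.002*363 = 0.726 kg·m/s

0.726 kg·m/s


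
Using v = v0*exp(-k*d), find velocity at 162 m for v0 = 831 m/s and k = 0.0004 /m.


v = v0*exp(-k*d) = 831*exp(-0.0004*162) = 778.9 m/s

778.9 m/s


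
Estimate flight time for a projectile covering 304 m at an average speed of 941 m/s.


t = d/v = 304/941 = 0.3231 s

0.3231 s


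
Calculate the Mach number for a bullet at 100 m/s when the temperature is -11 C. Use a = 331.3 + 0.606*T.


a = 331.3 + 0.606*(-11) = 324.634 m/s
M = v/a = 100/324.634 = 0.308

0.308


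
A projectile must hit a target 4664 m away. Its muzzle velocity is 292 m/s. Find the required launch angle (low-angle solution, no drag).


sin(2*theta) = R*g/v0^2 = 4664*9.81/292^2 = 0.536614, theta = arcsin(0.536614)/2 = 16.23°

16.23 degrees


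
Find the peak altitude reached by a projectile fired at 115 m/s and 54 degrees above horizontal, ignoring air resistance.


H = (v0*sin(theta))^2 / (2g) = (115*sin(54°))^2 / (2*9.81) = 441.2 m

441.2 m


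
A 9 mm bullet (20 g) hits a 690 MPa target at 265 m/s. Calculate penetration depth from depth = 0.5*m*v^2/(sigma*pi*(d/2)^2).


A = pi*(d/2)^2 = pi*(9/2)^2 = 63.6173 mm^2
E = 0.5*m*v^2 = 0.5*0.02*265^2 = 702.25 J
depth = E/(sigma*A) = 702.25 J / (690 MPa * 63.6173 mm^2) = 702.25/(690 * 63.6173) m = 0.0159981 m ≈ 16 mm

16 mm


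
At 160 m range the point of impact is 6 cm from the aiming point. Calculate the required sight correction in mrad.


1 mrad subtends 1 cm per 10 m of range, so adj = error_cm / (dist_m / 10) = 6 / (160/10) = 0.375 mrad

0.375 mrad


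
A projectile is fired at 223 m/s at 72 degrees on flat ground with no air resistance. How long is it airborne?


T = 2*v0*sin(theta)/g = 2*223*sin(72°)/9.81 = 43.24 s

43.24 s


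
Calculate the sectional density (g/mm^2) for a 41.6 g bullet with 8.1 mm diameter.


SD = m/d^2 = 41.6/8.1^2 = 0.634 g/mm^2

0.634 g/mm^2


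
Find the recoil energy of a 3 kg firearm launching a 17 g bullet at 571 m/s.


v_r = m_p*v_p/m_gun = 0.017*571/3 = 3.23567 m/s, E_r = 0.5*m_gun*v_r^2 = 0.5*3*3.23567^2 = 15.7 J

15.7 J


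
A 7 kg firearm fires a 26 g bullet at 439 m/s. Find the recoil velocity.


v_recoil = m_p * v_p / m_gun = 0.026 * 439 / 7 = 1.631 m/s

1.631 m/s


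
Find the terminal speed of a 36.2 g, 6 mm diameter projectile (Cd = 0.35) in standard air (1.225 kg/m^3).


A = pi*(d/2)^2 = pi*(6/2000)^2 = 2.82743e-05 m^2
vt = sqrt(2mg/(Cd*rho*A)) = sqrt(2*0.0362*9.81/(0.35 * 1.225 * 2.82743e-05)) = 242.1 m/s

242.1 m/s


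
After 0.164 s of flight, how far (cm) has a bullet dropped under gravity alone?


drop = 0.5*g*t^2 = 0.5*9.81*0.164^2 = 0.131925 m ≈ 13.19 cm

13.19 cm


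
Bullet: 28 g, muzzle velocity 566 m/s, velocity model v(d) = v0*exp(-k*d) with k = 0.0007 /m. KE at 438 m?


v = v0*exp(-k*d) = 566*exp(-0.0007*438) = 416.545 m/s
E = 0.5*m*v^2 = 0.5*0.028*416.545^2 = 2429 J

2429 J


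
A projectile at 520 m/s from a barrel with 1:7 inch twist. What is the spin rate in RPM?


twist_m = 7*0.0254 = 0.1778 m
spin = v/twist = 520/0.1778 = 2924.634 rev/s
RPM = spin*60 = 2924.634*60 ≈ 175478 RPM

175478 RPM


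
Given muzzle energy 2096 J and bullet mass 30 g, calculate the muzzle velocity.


v = sqrt(2*E/m) = sqrt(2*2096/0.03) = 373.8 m/s

373.8 m/s


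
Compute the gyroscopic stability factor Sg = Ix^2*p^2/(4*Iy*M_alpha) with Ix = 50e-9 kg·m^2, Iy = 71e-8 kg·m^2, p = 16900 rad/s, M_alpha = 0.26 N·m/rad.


Sg = Ix^2 * p^2 / (4 * Iy * M_alpha) = (50e-9)^2 * 16900^2 / (4 * 71e-8 * 0.26) = 0.967

0.967


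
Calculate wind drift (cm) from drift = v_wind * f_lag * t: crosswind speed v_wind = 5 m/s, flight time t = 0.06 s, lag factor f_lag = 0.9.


drift = v_wind * lag * t = 5 * 0.9 * 0.06 = 0.27 m ≈ 27 cm

27 cm


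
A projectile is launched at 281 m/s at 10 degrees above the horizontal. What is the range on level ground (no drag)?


R = v0^2 * sin(2*theta) / g = 281^2 * sin(2*10°) / 9.81 = 2753 m

2753 m


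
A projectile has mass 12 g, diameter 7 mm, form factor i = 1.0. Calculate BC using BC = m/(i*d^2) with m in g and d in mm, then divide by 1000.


BC = m/(i*d^2*1000) = 12/(1.0 * 7^2 * 1000) = 0.0002449

0.0002449


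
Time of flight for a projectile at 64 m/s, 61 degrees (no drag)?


T = 2*v0*sin(theta)/g = 2*64*sin(61°)/9.81 = 11.41 s

11.41 s


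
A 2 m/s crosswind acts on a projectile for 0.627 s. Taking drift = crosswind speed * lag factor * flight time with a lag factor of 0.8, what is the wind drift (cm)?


drift = v_wind * lag * t = 2 * 0.8 * 0.627 = 1.0032 m ≈ 100.3 cm

100.3 cm


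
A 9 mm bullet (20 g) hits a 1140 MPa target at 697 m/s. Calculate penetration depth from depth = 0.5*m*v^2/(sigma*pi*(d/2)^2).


A = pi*(d/2)^2 = pi*(9/2)^2 = 63.6173 mm^2
E = 0.5*m*v^2 = 0.5*0.02*697^2 = 4858.09 J
depth = E/(sigma*A) = 4858.09 J / (1140 MPa * 63.6173 mm^2) = 4858.09/(1140 * 63.6173) m = 0.0669863 m ≈ 66.99 mm

66.99 mm


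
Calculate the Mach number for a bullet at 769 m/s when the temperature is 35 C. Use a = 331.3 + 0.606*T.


a = 331.3 + 0.606*(35) = 352.51 m/s
M = v/a = 769/352.51 = 2.181

2.181


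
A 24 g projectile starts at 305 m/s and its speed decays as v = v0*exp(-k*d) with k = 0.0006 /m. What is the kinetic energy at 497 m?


v = v0*exp(-k*d) = 305*exp(-0.0006*497) = 226.357 m/s
E = 0.5*m*v^2 = 0.5*0.024*226.357^2 = 614.8 J

614.8 J


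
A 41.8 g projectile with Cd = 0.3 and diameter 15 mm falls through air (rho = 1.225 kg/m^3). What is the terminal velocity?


A = pi*(d/2)^2 = pi*(15/2000)^2 = 1.76715e-04 m^2
vt = sqrt(2mg/(Cd*rho*A)) = sqrt(2*0.0418*9.81/(0.3 * 1.225 * 1.76715e-04)) = 112.4 m/s

112.4 m/s


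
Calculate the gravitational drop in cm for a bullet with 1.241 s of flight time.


drop = 0.5*g*t^2 = 0.5*9.81*1.241^2 = 7.5541 m ≈ 755.4 cm

755.4 cm


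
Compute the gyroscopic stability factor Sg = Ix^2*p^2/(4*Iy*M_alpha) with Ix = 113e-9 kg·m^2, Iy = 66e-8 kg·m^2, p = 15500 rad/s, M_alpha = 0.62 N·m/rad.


Sg = Ix^2 * p^2 / (4 * Iy * M_alpha) = (113e-9)^2 * 15500^2 / (4 * 66e-8 * 0.62) = 1.874

1.874


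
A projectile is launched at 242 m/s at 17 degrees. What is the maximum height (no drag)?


H = (v0*sin(theta))^2 / (2g) = (242*sin(17°))^2 / (2*9.81) = 255.2 m

255.2 m


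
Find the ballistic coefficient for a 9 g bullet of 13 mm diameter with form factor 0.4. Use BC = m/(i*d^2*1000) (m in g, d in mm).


BC = m/(i*d^2*1000) = 9/(0.4 * 13^2 * 1000) = 0.0001331

0.0001331


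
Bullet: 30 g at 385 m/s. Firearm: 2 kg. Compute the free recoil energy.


v_r = m_p*v_p/m_gun = 0.03*385/2 = 5.775 m/s, E_r = 0.5*m_gun*v_r^2 = 0.5*2*5.775^2 = 33.35 J

33.35 J


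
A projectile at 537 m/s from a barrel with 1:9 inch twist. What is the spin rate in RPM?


twist_m = 9*0.0254 = 0.2286 m
spin = v/twist = 537/0.2286 = 2349.081 rev/s
RPM = spin*60 = 2349.081*60 ≈ 140945 RPM

140945 RPM


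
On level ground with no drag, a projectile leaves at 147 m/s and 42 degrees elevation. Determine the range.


R = v0^2 * sin(2*theta) / g = 147^2 * sin(2*42°) / 9.81 = 2191 m

2191 m


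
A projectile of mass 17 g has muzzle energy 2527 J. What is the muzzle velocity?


v = sqrt(2*E/m) = sqrt(2*2527/0.017) = 545.2 m/s

545.2 m/s


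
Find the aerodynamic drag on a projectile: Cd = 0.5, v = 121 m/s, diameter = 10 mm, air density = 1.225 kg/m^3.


A = pi*(d/2)^2 = pi*(10/2000)^2 = 7.85398e-05 m^2
Fd = 0.5*Cd*rho*A*v^2 = 0.5*0.5*1.225*7.85398e-05*121^2 = 0.3522 N

0.3522 N


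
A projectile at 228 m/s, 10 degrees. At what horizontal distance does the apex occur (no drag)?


R = v0^2*sin(2*theta)/g = 228^2*sin(2*10°)/9.81 = 1812.39 m
apex_dist = R/2 = 1812.39/2 = 906.2 m

906.2 m


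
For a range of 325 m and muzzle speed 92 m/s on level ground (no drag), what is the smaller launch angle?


sin(2*theta) = R*g/v0^2 = 325*9.81/92^2 = 0.376684, theta = arcsin(0.376684)/2 = 11.06°

11.06 degrees


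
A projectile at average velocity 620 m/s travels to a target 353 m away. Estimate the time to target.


t = d/v = 353/620 = 0.5694 s

0.5694 s


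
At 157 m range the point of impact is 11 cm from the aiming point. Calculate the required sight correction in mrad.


1 mrad subtends 1 cm per 10 m of range, so adj = error_cm / (dist_m / 10) = 11 / (157/10) = 0.7006 mrad

0.7006 mrad


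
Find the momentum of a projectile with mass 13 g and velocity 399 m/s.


p = m*v = 0.013*399 = 5.187 kg·m/s

5.187 kg·m/s


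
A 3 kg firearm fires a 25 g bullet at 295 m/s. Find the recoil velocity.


v_recoil = m_p * v_p / m_gun = 0.025 * 295 / 3 = 2.458 m/s

2.458 m/s


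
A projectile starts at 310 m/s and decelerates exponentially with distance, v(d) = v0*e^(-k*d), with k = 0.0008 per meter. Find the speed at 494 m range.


v = v0*exp(-k*d) = 310*exp(-0.0008*494) = 208.8 m/s

208.8 m/s


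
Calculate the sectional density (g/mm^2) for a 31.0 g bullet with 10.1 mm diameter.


SD = m/d^2 = 31.0/10.1^2 = 0.3039 g/mm^2

0.3039 g/mm^2


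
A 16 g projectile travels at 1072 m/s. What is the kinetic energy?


E = 0.5*m*v^2 = 0.5*0.016*1072^2 = 9193 J

9193 J


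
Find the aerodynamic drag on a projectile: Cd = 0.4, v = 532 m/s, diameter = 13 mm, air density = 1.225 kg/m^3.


A = pi*(d/2)^2 = pi*(13/2000)^2 = 1.32732e-04 m^2
Fd = 0.5*Cd*rho*A*v^2 = 0.5*0.4*1.225*1.32732e-04*532^2 = 9.204 N

9.204 N


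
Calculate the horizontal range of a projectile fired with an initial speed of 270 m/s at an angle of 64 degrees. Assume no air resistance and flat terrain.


R = v0^2 * sin(2*theta) / g = 270^2 * sin(2*64°) / 9.81 = 5856 m

5856 m


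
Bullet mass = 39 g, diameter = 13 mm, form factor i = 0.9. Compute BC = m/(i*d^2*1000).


BC = m/(i*d^2*1000) = 39/(0.9 * 13^2 * 1000) = 0.0002564

0.0002564


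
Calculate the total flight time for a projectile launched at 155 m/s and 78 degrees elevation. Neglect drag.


T = 2*v0*sin(theta)/g = 2*155*sin(78°)/9.81 = 30.91 s

30.91 s


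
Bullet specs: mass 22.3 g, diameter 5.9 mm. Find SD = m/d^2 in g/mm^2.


SD = m/d^2 = 22.3/5.9^2 = 0.6406 g/mm^2

0.6406 g/mm^2


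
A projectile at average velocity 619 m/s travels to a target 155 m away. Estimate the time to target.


t = d/v = 155/619 = 0.2504 s

0.2504 s


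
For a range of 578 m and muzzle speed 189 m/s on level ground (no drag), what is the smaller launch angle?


sin(2*theta) = R*g/v0^2 = 578*9.81/189^2 = 0.158735, theta = arcsin(0.158735)/2 = 4.567°

4.567 degrees


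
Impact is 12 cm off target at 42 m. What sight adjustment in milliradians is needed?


1 mrad subtends 1 cm per 10 m of range, so adj = error_cm / (dist_m / 10) = 12 / (42/10) = 2.857 mrad

2.857 mrad


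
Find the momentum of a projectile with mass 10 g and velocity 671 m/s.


p = m*v = 0.01*671 = 6.71 kg·m/s

6.71 kg·m/s


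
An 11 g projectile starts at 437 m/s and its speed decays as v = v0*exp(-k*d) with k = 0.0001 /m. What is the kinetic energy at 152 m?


v = v0*exp(-k*d) = 437*exp(-0.0001*152) = 430.408 m/s
E = 0.5*m*v^2 = 0.5*0.011*430.408^2 = 1019 J

1019 J


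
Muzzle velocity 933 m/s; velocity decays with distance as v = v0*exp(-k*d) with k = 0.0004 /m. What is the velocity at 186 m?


v = v0*exp(-k*d) = 933*exp(-0.0004*186) = 866.1 m/s

866.1 m/s


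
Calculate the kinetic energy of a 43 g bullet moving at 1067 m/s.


E = 0.5*m*v^2 = 0.5*0.043*1067^2 = 24478 J

24478 J


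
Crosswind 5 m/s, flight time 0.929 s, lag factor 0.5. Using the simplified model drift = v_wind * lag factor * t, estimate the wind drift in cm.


drift = v_wind * lag * t = 5 * 0.5 * 0.929 = 2.3225 m ≈ 232.3 cm

232.3 cm


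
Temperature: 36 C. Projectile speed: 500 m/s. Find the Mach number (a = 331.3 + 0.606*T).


a = 331.3 + 0.606*(36) = 353.116 m/s
M = v/a = 500/353.116 = 1.416

1.416


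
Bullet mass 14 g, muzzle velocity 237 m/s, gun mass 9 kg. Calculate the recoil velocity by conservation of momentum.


v_recoil = m_p * v_p / m_gun = 0.014 * 237 / 9 = 0.3687 m/s

0.3687 m/s


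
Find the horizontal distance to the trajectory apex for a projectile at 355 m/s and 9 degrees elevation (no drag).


R = v0^2*sin(2*theta)/g = 355^2*sin(2*9°)/9.81 = 3969.81 m
apex_dist = R/2 = 3969.81/2 = 1985 m

1985 m


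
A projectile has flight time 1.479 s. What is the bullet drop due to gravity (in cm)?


drop = 0.5*g*t^2 = 0.5*9.81*1.479^2 = 10.7294 m ≈ 1073 cm

1073 cm


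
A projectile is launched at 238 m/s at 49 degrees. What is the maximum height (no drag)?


H = (v0*sin(theta))^2 / (2g) = (238*sin(49°))^2 / (2*9.81) = 1644 m

1644 m


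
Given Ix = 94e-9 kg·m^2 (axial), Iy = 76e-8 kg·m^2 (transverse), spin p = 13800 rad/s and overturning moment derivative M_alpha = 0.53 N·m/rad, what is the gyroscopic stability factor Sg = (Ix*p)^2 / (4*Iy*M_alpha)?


Sg = Ix^2 * p^2 / (4 * Iy * M_alpha) = (94e-9)^2 * 13800^2 / (4 * 76e-8 * 0.53) = 1.044

1.044


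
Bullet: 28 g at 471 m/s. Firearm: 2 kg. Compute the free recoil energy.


v_r = m_p*v_p/m_gun = 0.028*471/2 = 6.594 m/s, E_r = 0.5*m_gun*v_r^2 = 0.5*2*6.594^2 = 43.48 J

43.48 J


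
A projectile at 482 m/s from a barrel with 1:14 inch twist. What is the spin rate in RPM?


twist_m = 14*0.0254 = 0.3556 m
spin = v/twist = 482/0.3556 = 1355.456 rev/s
RPM = spin*60 = 1355.456*60 ≈ 81327 RPM

81327 RPM


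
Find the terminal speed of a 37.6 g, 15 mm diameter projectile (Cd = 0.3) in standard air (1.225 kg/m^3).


A = pi*(d/2)^2 = pi*(15/2000)^2 = 1.76715e-04 m^2
vt = sqrt(2mg/(Cd*rho*A)) = sqrt(2*0.0376*9.81/(0.3 * 1.225 * 1.76715e-04)) = 106.6 m/s

106.6 m/s


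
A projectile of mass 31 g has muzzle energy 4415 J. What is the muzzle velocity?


v = sqrt(2*E/m) = sqrt(2*4415/0.031) = 533.7 m/s

533.7 m/s


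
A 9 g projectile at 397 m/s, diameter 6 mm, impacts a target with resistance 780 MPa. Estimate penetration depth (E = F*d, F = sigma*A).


A = pi*(d/2)^2 = pi*(6/2)^2 = 28.2743 mm^2
E = 0.5*m*v^2 = 0.5*0.009*397^2 = 709.24 J
depth = E/(sigma*A) = 709.24 J / (780 MPa * 28.2743 mm^2) = 709.24/(780 * 28.2743) m = 0.0321593 m ≈ 32.16 mm

32.16 mm


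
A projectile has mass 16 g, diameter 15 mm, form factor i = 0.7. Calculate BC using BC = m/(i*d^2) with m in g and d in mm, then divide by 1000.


BC = m/(i*d^2*1000) = 16/(0.7 * 15^2 * 1000) = 0.0001016

0.0001016


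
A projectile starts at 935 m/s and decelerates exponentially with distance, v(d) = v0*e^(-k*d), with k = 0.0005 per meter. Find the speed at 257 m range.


v = v0*exp(-k*d) = 935*exp(-0.0005*257) = 822.3 m/s

822.3 m/s


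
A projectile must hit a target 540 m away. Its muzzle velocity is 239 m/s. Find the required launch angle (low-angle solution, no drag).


sin(2*theta) = R*g/v0^2 = 540*9.81/239^2 = 0.09274, theta = arcsin(0.09274)/2 = 2.661°

2.661 degrees


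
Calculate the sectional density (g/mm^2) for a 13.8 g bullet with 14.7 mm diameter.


SD = m/d^2 = 13.8/14.7^2 = 0.06386 g/mm^2

0.06386 g/mm^2


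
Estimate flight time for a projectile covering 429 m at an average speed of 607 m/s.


t = d/v = 429/607 = 0.7068 s

0.7068 s


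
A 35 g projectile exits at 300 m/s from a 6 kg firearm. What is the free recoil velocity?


v_recoil = m_p * v_p / m_gun = 0.035 * 300 / 6 = 1.75 m/s

1.75 m/s


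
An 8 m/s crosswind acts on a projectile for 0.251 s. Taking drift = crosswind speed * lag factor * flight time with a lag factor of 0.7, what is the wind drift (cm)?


drift = v_wind * lag * t = 8 * 0.7 * 0.251 = 1.4056 m ≈ 140.6 cm

140.6 cm


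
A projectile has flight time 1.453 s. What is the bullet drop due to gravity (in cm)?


drop = 0.5*g*t^2 = 0.5*9.81*1.453^2 = 10.3555 m ≈ 1036 cm

1036 cm


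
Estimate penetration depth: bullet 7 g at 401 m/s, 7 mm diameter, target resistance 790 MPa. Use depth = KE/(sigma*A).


A = pi*(d/2)^2 = pi*(7/2)^2 = 38.4845 mm^2
E = 0.5*m*v^2 = 0.5*0.007*401^2 = 562.803 J
depth = E/(sigma*A) = 562.803 J / (790 MPa * 38.4845 mm^2) = 562.803/(790 * 38.4845) m = 0.0185116 m ≈ 18.51 mm

18.51 mm


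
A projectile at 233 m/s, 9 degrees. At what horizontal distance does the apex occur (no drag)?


R = v0^2*sin(2*theta)/g = 233^2*sin(2*9°)/9.81 = 1710.11 m
apex_dist = R/2 = 1710.11/2 = 855.1 m

855.1 m


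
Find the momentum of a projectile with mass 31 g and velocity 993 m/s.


p = m*v = 0.031*993 = 30.78 kg·m/s

30.78 kg·m/s


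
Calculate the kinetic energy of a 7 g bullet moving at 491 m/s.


E = 0.5*m*v^2 = 0.5*0.007*491^2 = 843.8 J

843.8 J


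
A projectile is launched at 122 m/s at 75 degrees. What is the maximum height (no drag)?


H = (v0*sin(theta))^2 / (2g) = (122*sin(75°))^2 / (2*9.81) = 707.8 m

707.8 m


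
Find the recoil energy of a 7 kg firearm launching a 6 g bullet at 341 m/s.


v_r = m_p*v_p/m_gun = 0.006*341/7 = 0.292286 m/s, E_r = 0.5*m_gun*v_r^2 = 0.5*7*0.292286^2 = 0.299 J

0.299 J


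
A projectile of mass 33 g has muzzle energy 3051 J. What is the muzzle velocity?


v = sqrt(2*E/m) = sqrt(2*3051/0.033) = 430 m/s

430 m/s


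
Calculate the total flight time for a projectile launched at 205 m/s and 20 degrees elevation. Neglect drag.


T = 2*v0*sin(theta)/g = 2*205*sin(20°)/9.81 = 14.29 s

14.29 s


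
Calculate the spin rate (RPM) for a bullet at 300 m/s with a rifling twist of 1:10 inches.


twist_m = 10*0.0254 = 0.254 m
spin = v/twist = 300/0.254 = 1181.102 rev/s
RPM = spin*60 = 1181.102*60 ≈ 70866 RPM

70866 RPM


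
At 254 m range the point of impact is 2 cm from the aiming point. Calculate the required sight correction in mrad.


1 mrad subtends 1 cm per 10 m of range, so adj = error_cm / (dist_m / 10) = 2 / (254/10) = 0.07874 mrad

0.07874 mrad


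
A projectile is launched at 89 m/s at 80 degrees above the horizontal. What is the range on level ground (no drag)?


R = v0^2 * sin(2*theta) / g = 89^2 * sin(2*80°) / 9.81 = 276.2 m

276.2 m


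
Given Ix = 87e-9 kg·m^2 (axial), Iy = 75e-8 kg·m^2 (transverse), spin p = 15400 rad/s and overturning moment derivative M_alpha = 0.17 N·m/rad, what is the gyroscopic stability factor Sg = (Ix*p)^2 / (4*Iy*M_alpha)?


Sg = Ix^2 * p^2 / (4 * Iy * M_alpha) = (87e-9)^2 * 15400^2 / (4 * 75e-8 * 0.17) = 3.52

3.52


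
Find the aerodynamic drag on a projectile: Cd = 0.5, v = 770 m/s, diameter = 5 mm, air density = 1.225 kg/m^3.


A = pi*(d/2)^2 = pi*(5/2000)^2 = 1.96350e-05 m^2
Fd = 0.5*Cd*rho*A*v^2 = 0.5*0.5*1.225*1.96350e-05*770^2 = 3.565 N

3.565 N


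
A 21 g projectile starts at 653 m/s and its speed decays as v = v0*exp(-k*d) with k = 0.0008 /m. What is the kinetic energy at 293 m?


v = v0*exp(-k*d) = 653*exp(-0.0008*293) = 516.553 m/s
E = 0.5*m*v^2 = 0.5*0.021*516.553^2 = 2802 J

2802 J


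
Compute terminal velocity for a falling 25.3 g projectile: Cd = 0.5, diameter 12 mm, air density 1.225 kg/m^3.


A = pi*(d/2)^2 = pi*(12/2000)^2 = 1.13097e-04 m^2
vt = sqrt(2mg/(Cd*rho*A)) = sqrt(2*0.0253*9.81/(0.5 * 1.225 * 1.13097e-04)) = 84.65 m/s

84.65 m/s


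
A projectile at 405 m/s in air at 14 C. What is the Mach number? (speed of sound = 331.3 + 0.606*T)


a = 331.3 + 0.606*(14) = 339.784 m/s
M = v/a = 405/339.784 = 1.192

1.192


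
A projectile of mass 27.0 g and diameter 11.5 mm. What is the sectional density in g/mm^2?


SD = m/d^2 = 27.0/11.5^2 = 0.2042 g/mm^2

0.2042 g/mm^2


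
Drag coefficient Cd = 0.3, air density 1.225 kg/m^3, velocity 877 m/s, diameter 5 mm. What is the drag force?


A = pi*(d/2)^2 = pi*(5/2000)^2 = 1.96350e-05 m^2
Fd = 0.5*Cd*rho*A*v^2 = 0.5*0.3*1.225*1.96350e-05*877^2 = 2.775 N

2.775 N


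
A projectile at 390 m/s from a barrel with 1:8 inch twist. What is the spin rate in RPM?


twist_m = 8*0.0254 = 0.2032 m
spin = v/twist = 390/0.2032 = 1919.291 rev/s
RPM = spin*60 = 1919.291*60 ≈ 115157 RPM

115157 RPM


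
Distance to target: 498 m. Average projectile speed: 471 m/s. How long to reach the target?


t = d/v = 498/471 = 1.057 s

1.057 s


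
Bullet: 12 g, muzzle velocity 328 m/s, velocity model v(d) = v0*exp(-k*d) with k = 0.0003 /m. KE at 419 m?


v = v0*exp(-k*d) = 328*exp(-0.0003*419) = 289.256 m/s
E = 0.5*m*v^2 = 0.5*0.012*289.256^2 = 502 J

502 J


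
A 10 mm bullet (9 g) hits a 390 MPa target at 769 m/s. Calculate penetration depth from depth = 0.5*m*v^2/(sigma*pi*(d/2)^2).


A = pi*(d/2)^2 = pi*(10/2)^2 = 78.5398 mm^2
E = 0.5*m*v^2 = 0.5*0.009*769^2 = 2661.12 J
depth = E/(sigma*A) = 2661.12 J / (390 MPa * 78.5398 mm^2) = 2661.12/(390 * 78.5398) m = 0.0868782 m ≈ 86.88 mm

86.88 mm


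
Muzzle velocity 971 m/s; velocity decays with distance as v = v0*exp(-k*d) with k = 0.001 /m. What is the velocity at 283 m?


v = v0*exp(-k*d) = 971*exp(-0.001*283) = 731.7 m/s

731.7 m/s


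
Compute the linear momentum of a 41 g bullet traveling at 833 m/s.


p = m*v = 0.041*833 = 34.15 kg·m/s

34.15 kg·m/s


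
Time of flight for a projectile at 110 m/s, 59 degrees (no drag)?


T = 2*v0*sin(theta)/g = 2*110*sin(59°)/9.81 = 19.22 s

19.22 s


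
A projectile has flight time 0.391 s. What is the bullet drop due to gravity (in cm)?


drop = 0.5*g*t^2 = 0.5*9.81*0.391^2 = 0.749881 m ≈ 74.99 cm

74.99 cm


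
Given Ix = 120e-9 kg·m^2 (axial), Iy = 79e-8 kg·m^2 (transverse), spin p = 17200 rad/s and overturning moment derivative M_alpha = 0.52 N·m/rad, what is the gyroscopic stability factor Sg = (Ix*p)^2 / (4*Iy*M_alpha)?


Sg = Ix^2 * p^2 / (4 * Iy * M_alpha) = (120e-9)^2 * 17200^2 / (4 * 79e-8 * 0.52) = 2.593

2.593


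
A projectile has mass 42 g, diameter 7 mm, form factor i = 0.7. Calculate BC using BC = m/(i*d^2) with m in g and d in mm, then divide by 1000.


BC = m/(i*d^2*1000) = 42/(0.7 * 7^2 * 1000) = 0.001224

0.001224


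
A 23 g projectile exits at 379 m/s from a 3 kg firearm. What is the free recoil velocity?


v_recoil = m_p * v_p / m_gun = 0.023 * 379 / 3 = 2.906 m/s

2.906 m/s


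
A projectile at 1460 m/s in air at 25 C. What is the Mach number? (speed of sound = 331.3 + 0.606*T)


a = 331.3 + 0.606*(25) = 346.45 m/s
M = v/a = 1460/346.45 = 4.214

4.214


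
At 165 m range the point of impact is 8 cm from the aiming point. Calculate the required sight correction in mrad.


1 mrad subtends 1 cm per 10 m of range, so adj = error_cm / (dist_m / 10) = 8 / (165/10) = 0.4848 mrad

0.4848 mrad


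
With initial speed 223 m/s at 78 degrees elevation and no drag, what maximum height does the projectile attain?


H = (v0*sin(theta))^2 / (2g) = (223*sin(78°))^2 / (2*9.81) = 2425 m

2425 m


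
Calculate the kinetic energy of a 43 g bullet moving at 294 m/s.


E = 0.5*m*v^2 = 0.5*0.043*294^2 = 1858 J

1858 J


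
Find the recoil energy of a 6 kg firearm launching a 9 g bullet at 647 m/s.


v_r = m_p*v_p/m_gun = 0.009*647/6 = 0.9705 m/s, E_r = 0.5*m_gun*v_r^2 = 0.5*6*0.9705^2 = 2.826 J

2.826 J


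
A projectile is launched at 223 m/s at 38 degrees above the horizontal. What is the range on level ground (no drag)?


R = v0^2 * sin(2*theta) / g = 223^2 * sin(2*38°) / 9.81 = 4919 m

4919 m
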